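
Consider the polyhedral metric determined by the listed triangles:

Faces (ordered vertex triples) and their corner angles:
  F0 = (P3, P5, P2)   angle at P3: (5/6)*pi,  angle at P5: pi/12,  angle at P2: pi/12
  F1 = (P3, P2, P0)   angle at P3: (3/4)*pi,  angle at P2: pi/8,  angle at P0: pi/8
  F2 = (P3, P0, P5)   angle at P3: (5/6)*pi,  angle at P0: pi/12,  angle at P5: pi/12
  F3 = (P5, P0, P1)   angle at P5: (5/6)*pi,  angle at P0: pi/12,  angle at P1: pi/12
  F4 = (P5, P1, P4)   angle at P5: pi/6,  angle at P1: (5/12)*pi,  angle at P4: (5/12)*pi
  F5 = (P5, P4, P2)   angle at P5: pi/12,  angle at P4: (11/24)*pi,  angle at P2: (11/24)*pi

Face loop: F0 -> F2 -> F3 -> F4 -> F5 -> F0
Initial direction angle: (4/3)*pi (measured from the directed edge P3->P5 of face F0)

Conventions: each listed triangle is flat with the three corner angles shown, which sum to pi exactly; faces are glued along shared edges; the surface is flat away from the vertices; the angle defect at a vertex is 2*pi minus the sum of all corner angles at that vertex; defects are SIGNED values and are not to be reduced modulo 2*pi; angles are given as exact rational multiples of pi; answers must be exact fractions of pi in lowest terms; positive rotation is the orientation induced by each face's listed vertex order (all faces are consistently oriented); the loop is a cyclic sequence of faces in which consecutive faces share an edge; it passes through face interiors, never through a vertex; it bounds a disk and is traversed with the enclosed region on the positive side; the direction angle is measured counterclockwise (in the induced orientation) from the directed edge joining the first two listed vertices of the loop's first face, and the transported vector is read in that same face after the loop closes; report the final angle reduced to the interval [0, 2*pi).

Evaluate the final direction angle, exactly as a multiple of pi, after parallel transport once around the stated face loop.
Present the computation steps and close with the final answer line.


enclosed vertex P5: corner angles sum to (5/4)*pi, defect = 2*pi - (5/4)*pi = (3/4)*pi
by Gauss-Bonnet the loop rotates the vector by the enclosed defect sum (positive orientation, mod 2*pi)
final angle = (4/3)*pi + (3/4)*pi = pi/12 (mod 2*pi)

Answer: final direction angle = pi/12


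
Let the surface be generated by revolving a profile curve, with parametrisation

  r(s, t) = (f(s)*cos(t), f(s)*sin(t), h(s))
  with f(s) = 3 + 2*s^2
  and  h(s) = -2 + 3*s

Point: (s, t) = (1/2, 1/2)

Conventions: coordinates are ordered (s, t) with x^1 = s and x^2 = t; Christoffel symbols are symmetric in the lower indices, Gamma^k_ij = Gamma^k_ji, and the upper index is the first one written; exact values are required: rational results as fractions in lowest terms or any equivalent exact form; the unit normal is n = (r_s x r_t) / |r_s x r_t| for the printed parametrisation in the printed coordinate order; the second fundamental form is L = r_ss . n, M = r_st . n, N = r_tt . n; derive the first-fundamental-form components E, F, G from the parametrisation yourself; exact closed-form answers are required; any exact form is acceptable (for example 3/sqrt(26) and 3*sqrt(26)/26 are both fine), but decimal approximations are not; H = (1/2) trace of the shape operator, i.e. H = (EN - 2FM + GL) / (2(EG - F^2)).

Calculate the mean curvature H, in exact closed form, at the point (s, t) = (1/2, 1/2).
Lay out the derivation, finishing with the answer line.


f = 7/2, f' = 2, f'' = 4, h' = 3, h'' = 0
E = 13, F = 0, G = 49/4; answer radicand W^2 = 13
unnormalised second-form numerators: l = -12, m = 0, n = 21/2; L = l/sqrt(13), and similarly M = m/sqrt(W^2), N = n/sqrt(W^2)
H = (E*n - 2*F*m + G*l) / (2*(EG - F^2)*sqrt(W^2)); E*n - 2*F*m + G*l = -21/2, EG - F^2 = 637/4, so H = (-3/91)/sqrt(13)

Answer: H = -3*sqrt(13)/1183


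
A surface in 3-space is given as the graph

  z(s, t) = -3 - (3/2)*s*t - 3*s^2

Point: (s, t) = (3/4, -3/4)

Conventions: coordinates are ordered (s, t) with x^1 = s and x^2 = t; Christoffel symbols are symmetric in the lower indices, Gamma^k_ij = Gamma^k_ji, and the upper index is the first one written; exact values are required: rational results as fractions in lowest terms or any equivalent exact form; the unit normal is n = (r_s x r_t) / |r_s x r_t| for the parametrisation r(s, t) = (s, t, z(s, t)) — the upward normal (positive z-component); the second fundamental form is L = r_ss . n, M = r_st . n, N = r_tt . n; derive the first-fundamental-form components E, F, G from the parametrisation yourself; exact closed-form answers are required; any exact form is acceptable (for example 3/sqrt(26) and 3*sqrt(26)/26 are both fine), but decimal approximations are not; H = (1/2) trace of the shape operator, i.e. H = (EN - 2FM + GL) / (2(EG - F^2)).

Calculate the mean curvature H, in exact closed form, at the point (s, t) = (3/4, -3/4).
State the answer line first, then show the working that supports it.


Answer: H = -141*sqrt(874)/190969

z_s = -27/8, z_t = -9/8, z_ss = -6, z_st = -3/2, z_tt = 0
E = 793/64, F = 243/64, G = 145/64; answer radicand W^2 = 437/32
unnormalised second-form numerators: l = -6, m = -3/2, n = 0; L = l/sqrt(437/32), and similarly M = m/sqrt(W^2), N = n/sqrt(W^2)
H = (E*n - 2*F*m + G*l) / (2*(EG - F^2)*sqrt(W^2)); E*n - 2*F*m + G*l = -141/64, EG - F^2 = 437/32, so H = (-141/1748)/sqrt(437/32)


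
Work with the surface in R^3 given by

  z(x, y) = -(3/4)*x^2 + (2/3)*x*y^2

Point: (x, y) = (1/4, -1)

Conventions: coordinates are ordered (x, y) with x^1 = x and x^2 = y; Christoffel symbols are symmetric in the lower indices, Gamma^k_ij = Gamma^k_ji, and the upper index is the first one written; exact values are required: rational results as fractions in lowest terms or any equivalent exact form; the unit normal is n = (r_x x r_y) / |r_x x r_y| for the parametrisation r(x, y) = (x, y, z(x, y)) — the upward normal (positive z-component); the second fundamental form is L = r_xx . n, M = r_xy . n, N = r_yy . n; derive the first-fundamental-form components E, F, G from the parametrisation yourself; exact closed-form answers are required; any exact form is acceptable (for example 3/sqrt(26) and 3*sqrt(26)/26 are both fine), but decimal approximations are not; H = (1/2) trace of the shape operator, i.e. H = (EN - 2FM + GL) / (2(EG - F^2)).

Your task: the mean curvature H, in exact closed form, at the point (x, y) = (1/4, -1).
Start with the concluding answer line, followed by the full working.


Answer: H = -204*sqrt(689)/8957

z_x = 7/24, z_y = -1/3, z_xx = -3/2, z_xy = -4/3, z_yy = 1/3
E = 625/576, F = -7/72, G = 10/9; answer radicand W^2 = 689/576
unnormalised second-form numerators: l = -3/2, m = -4/3, n = 1/3; L = l/sqrt(689/576), and similarly M = m/sqrt(W^2), N = n/sqrt(W^2)
H = (E*n - 2*F*m + G*l) / (2*(EG - F^2)*sqrt(W^2)); E*n - 2*F*m + G*l = -901/576, EG - F^2 = 689/576, so H = (-17/26)/sqrt(689/576)


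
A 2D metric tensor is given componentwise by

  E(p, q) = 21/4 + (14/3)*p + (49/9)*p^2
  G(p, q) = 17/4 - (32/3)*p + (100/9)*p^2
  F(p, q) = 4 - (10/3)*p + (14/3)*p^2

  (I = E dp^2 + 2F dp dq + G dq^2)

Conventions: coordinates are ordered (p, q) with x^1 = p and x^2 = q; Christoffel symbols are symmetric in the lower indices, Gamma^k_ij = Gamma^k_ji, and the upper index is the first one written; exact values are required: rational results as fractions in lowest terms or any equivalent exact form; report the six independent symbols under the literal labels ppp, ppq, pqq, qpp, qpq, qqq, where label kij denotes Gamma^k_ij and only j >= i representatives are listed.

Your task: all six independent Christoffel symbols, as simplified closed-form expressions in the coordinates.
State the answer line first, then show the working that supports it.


Answer: Gamma_ppp = (21952*p^3 + 18816*p^2 - 65052*p + 30132)/(50176*p^4 + 32256*p^3 - 21708*p^2 - 12312*p + 8181), Gamma_ppq = (-67200*p^3 + 80256*p^2 - 80640*p + 27648)/(50176*p^4 + 32256*p^3 - 21708*p^2 - 12312*p + 8181), Gamma_pqq = (-160000*p^3 + 230400*p^2 - 134928*p + 29376)/(50176*p^4 + 32256*p^3 - 21708*p^2 - 12312*p + 8181), Gamma_qpp = (32928*p^3 + 42336*p^2 + 25200*p - 34776)/(50176*p^4 + 32256*p^3 - 21708*p^2 - 12312*p + 8181), Gamma_qpq = (78400*p^3 + 29568*p^2 + 43344*p - 36288)/(50176*p^4 + 32256*p^3 - 21708*p^2 - 12312*p + 8181), Gamma_qqq = (67200*p^3 - 80256*p^2 + 80640*p - 27648)/(50176*p^4 + 32256*p^3 - 21708*p^2 - 12312*p + 8181)

E = 21/4 + (14/3)*p + (49/9)*p^2; F = 4 - (10/3)*p + (14/3)*p^2; G = 17/4 - (32/3)*p + (100/9)*p^2
Gamma^k_ij = (1/2) g^{kl} (d_i g_jl + d_j g_il - d_l g_ij), with g^inv = (1/(EG-F^2)) [[G, -F], [-F, E]]
first partials: E_p = 14/3 + (98/9)*p, E_q = 0, F_p = -10/3 + (28/3)*p, F_q = 0, G_p = -32/3 + (200/9)*p, G_q = 0
D = EG - F^2 = 101/16 - (19/2)*p - (67/4)*p^2 + (224/9)*p^3 + (3136/81)*p^4
expanded: Gamma^p_pp = (G E_p - 2F F_p + F E_q)/(2D), Gamma^p_pq = (G E_q - F G_p)/(2D), Gamma^p_qq = (2G F_q - G G_p - F G_q)/(2D), Gamma^q_pp = (2E F_p - E E_q - F E_p)/(2D), Gamma^q_pq = (E G_p - F E_q)/(2D), Gamma^q_qq = (E G_q - 2F F_q + F G_p)/(2D); substitute and cancel common factors


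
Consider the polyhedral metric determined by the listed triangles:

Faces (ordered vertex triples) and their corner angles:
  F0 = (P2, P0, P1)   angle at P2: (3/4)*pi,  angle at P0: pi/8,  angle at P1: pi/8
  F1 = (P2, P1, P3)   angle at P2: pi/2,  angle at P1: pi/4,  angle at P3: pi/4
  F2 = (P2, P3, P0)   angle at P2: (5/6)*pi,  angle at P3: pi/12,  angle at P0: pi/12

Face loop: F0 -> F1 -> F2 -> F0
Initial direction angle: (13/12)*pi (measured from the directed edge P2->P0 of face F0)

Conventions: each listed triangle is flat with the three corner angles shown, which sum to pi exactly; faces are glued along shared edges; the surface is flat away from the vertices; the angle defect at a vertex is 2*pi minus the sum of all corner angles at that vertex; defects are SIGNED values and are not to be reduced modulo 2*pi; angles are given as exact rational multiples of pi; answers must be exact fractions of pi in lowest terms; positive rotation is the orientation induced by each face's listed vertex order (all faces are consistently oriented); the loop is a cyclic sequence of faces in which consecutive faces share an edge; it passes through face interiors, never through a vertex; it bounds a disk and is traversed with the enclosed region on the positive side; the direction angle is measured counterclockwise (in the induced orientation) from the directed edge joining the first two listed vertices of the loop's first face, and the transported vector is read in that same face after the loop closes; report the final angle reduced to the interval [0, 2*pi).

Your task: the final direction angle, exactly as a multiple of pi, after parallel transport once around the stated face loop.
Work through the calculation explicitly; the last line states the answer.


enclosed vertex P2: corner angles sum to (25/12)*pi, defect = 2*pi - (25/12)*pi = -pi/12
by Gauss-Bonnet the loop rotates the vector by the enclosed defect sum (positive orientation, mod 2*pi)
final angle = (13/12)*pi - pi/12 = pi (mod 2*pi)

Answer: final direction angle = pi


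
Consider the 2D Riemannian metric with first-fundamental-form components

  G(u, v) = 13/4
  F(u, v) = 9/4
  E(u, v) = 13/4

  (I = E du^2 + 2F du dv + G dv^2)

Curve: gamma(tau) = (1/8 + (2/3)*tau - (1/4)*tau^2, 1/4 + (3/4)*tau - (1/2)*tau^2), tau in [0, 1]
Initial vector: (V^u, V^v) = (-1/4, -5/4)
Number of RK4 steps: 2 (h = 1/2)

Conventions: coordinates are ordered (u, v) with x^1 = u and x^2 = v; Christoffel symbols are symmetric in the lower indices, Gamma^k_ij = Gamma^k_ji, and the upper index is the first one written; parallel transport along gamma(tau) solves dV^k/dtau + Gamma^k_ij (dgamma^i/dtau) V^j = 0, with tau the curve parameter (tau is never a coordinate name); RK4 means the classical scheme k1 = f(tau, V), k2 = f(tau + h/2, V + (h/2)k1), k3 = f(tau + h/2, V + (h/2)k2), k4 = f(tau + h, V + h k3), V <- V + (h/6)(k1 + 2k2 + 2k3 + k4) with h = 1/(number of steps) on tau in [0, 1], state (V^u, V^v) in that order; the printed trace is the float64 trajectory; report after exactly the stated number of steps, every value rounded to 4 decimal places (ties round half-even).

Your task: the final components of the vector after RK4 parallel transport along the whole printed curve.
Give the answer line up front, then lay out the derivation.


Answer: V^u = -0.2500, V^v = -1.2500

gamma'(tau) = (2/3 - (1/2)*tau, 3/4 - tau); f(tau, V)^k = -Gamma^k_ij(gamma(tau)) gamma'^i(tau) V^j; h = 1/2; intermediate values shown to 6 dp
curve data and Christoffel symbols at the stage parameters:
  tau = 0.000000: gamma = (0.125000, 0.250000), gamma' = (0.666667, 0.750000); Gamma_uuu = 0.000000, Gamma_uuv = 0.000000, Gamma_uvv = 0.000000, Gamma_vuu = 0.000000, Gamma_vuv = 0.000000, Gamma_vvv = 0.000000
  tau = 0.250000: gamma = (0.276042, 0.406250), gamma' = (0.541667, 0.500000); Gamma_uuu = 0.000000, Gamma_uuv = 0.000000, Gamma_uvv = 0.000000, Gamma_vuu = 0.000000, Gamma_vuv = 0.000000, Gamma_vvv = 0.000000
  tau = 0.500000: gamma = (0.395833, 0.500000), gamma' = (0.416667, 0.250000); Gamma_uuu = 0.000000, Gamma_uuv = 0.000000, Gamma_uvv = 0.000000, Gamma_vuu = 0.000000, Gamma_vuv = 0.000000, Gamma_vvv = 0.000000
  tau = 0.750000: gamma = (0.484375, 0.531250), gamma' = (0.291667, 0.000000); Gamma_uuu = 0.000000, Gamma_uuv = 0.000000, Gamma_uvv = 0.000000, Gamma_vuu = 0.000000, Gamma_vuv = 0.000000, Gamma_vvv = 0.000000
  tau = 1.000000: gamma = (0.541667, 0.500000), gamma' = (0.166667, -0.250000); Gamma_uuu = 0.000000, Gamma_uuv = 0.000000, Gamma_uvv = 0.000000, Gamma_vuu = 0.000000, Gamma_vuv = 0.000000, Gamma_vvv = 0.000000
step 0: V^u = -0.2500, V^v = -1.2500
step 1: k1 = (0.000000, 0.000000), k2 = (0.000000, 0.000000), k3 = (0.000000, 0.000000), k4 = (0.000000, 0.000000); V <- V + (h/6)(k1 + 2k2 + 2k3 + k4): V^u = -0.2500, V^v = -1.2500
step 2: k1 = (0.000000, 0.000000), k2 = (0.000000, 0.000000), k3 = (0.000000, 0.000000), k4 = (0.000000, 0.000000); V <- V + (h/6)(k1 + 2k2 + 2k3 + k4): V^u = -0.2500, V^v = -1.2500


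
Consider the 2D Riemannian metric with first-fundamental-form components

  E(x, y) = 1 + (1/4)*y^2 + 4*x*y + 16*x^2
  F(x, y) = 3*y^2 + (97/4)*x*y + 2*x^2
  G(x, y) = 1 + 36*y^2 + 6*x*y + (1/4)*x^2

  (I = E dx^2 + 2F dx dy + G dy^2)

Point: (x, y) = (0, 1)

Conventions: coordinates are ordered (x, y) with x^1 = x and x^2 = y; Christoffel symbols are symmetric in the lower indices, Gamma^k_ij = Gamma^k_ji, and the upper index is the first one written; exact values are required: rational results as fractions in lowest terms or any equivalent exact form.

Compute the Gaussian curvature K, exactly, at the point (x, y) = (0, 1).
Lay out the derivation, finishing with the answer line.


E = 5/4, F = 3, G = 37, EG - F^2 = 149/4 at the point
E_x = 4, E_y = 1/2, F_x = 97/4, F_y = 6, G_x = 6, G_y = 72
E_yy = 1/2, F_xy = 97/4, G_xx = 1/2
Brioschi: K = (det M1 - det M2) / (EG - F^2)^2 with the standard first/second-derivative matrices M1, M2.
M1 = [[-E_yy/2 + F_xy - G_xx/2, E_x/2, F_x - E_y/2], [F_y - G_x/2, E, F], [G_y/2, F, G]] = [[95/4, 2, 24], [3, 5/4, 3], [36, 3, 37]]; det M1 = 235/16
M2 = [[0, E_y/2, G_x/2], [E_y/2, E, F], [G_x/2, F, G]] = [[0, 1/4, 3], [1/4, 5/4, 3], [3, 3, 37]]; det M2 = -145/16
det M1 - det M2 = 95/4; K = 95/4 / (149/4)^2 = 380/22201

Answer: K = 380/22201


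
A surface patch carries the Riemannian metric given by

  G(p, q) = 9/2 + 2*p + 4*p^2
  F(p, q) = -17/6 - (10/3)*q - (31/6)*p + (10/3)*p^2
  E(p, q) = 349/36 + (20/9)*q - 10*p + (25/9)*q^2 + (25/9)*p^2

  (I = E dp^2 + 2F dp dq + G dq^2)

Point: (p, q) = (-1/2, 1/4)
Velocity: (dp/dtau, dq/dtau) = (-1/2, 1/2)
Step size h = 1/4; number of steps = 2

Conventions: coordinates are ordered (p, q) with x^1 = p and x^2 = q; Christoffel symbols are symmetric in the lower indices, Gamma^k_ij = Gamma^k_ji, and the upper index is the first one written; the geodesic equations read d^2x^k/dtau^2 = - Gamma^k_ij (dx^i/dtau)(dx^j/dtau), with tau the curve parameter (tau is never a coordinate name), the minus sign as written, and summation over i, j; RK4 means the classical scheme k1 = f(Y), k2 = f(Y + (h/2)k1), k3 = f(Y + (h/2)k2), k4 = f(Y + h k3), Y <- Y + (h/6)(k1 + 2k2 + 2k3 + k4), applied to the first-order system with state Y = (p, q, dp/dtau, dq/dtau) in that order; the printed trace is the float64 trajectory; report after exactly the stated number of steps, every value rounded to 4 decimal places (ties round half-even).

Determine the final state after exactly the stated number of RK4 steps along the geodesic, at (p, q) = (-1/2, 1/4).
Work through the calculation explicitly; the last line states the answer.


f(Y) = (dp/dtau, dq/dtau, -Gamma^p_ij Y'^i Y'^j, -Gamma^q_ij Y'^i Y'^j) with the Gammas evaluated at the stage position; h = 0.250000; intermediate values shown to 6 dp
step 0: p = -0.5000, q = 0.2500, dp/dtau = -0.5000, dq/dtau = 0.5000
step 1:
  k1: at (p, q) = (-0.500000, 0.250000), (dp/dtau, dq/dtau) = (-0.500000, 0.500000); Gamma_ppp = -0.432274, Gamma_ppq = 0.108668, Gamma_pqq = -0.144890, Gamma_qpp = -2.314139, Gamma_qpq = -0.216185, Gamma_qqq = -0.008049; k1 = (-0.500000, 0.500000, 0.198625, 0.472454)
  k2: at (p, q) = (-0.562500, 0.312500), (dp/dtau, dq/dtau) = (-0.475172, 0.559057); Gamma_ppp = -0.370618, Gamma_ppq = 0.116668, Gamma_pqq = -0.121389, Gamma_qpp = -2.341060, Gamma_qpq = -0.271521, Gamma_qqq = 0.002248; k2 = (-0.475172, 0.559057, 0.183606, 0.383624)
  k3: at (p, q) = (-0.559396, 0.319882), (dp/dtau, dq/dtau) = (-0.477049, 0.547953); Gamma_ppp = -0.377476, Gamma_ppq = 0.117107, Gamma_pqq = -0.122183, Gamma_qpp = -2.349052, Gamma_qpq = -0.267981, Gamma_qqq = 0.000888; k3 = (-0.477049, 0.547953, 0.183814, 0.394220)
  k4: at (p, q) = (-0.619262, 0.386988), (dp/dtau, dq/dtau) = (-0.454047, 0.598555); Gamma_ppp = -0.322568, Gamma_ppq = 0.126100, Gamma_pqq = -0.101982, Gamma_qpp = -2.370347, Gamma_qpq = -0.317335, Gamma_qqq = 0.007539; k4 = (-0.454047, 0.598555, 0.171578, 0.313480)
  Y <- Y + (h/6)(k1 + 2k2 + 2k3 + k4): p = -0.6191, q = 0.3880, dp/dtau = -0.4540, dq/dtau = 0.5976
step 2:
  k1: at (p, q) = (-0.619104, 0.388024), (dp/dtau, dq/dtau) = (-0.453957, 0.597568); Gamma_ppp = -0.323124, Gamma_ppq = 0.126151, Gamma_pqq = -0.101999, Gamma_qpp = -2.371249, Gamma_qpq = -0.317108, Gamma_qqq = 0.007437; k1 = (-0.453957, 0.597568, 0.171453, 0.313960)
  k2: at (p, q) = (-0.675848, 0.462720), (dp/dtau, dq/dtau) = (-0.432525, 0.636813); Gamma_ppp = -0.276597, Gamma_ppq = 0.135760, Gamma_pqq = -0.084616, Gamma_qpp = -2.390186, Gamma_qpq = -0.359792, Gamma_qqq = 0.010863; k2 = (-0.432525, 0.636813, 0.160847, 0.244545)
  k3: at (p, q) = (-0.673169, 0.467626), (dp/dtau, dq/dtau) = (-0.433851, 0.628136); Gamma_ppp = -0.281461, Gamma_ppq = 0.135690, Gamma_pqq = -0.085185, Gamma_qpp = -2.395480, Gamma_qpq = -0.357131, Gamma_qqq = 0.010231; k3 = (-0.433851, 0.628136, 0.160544, 0.252208)
  k4: at (p, q) = (-0.727566, 0.545058), (dp/dtau, dq/dtau) = (-0.413820, 0.660619); Gamma_ppp = -0.240150, Gamma_ppq = 0.145030, Gamma_pqq = -0.070001, Gamma_qpp = -2.408340, Gamma_qpq = -0.394581, Gamma_qqq = 0.011844; k4 = (-0.413820, 0.660619, 0.150971, 0.191514)
  Y <- Y + (h/6)(k1 + 2k2 + 2k3 + k4): p = -0.7275, q = 0.5459, dp/dtau = -0.4137, dq/dtau = 0.6600

Answer: p = -0.7275, q = 0.5459, dp/dtau = -0.4137, dq/dtau = 0.6600


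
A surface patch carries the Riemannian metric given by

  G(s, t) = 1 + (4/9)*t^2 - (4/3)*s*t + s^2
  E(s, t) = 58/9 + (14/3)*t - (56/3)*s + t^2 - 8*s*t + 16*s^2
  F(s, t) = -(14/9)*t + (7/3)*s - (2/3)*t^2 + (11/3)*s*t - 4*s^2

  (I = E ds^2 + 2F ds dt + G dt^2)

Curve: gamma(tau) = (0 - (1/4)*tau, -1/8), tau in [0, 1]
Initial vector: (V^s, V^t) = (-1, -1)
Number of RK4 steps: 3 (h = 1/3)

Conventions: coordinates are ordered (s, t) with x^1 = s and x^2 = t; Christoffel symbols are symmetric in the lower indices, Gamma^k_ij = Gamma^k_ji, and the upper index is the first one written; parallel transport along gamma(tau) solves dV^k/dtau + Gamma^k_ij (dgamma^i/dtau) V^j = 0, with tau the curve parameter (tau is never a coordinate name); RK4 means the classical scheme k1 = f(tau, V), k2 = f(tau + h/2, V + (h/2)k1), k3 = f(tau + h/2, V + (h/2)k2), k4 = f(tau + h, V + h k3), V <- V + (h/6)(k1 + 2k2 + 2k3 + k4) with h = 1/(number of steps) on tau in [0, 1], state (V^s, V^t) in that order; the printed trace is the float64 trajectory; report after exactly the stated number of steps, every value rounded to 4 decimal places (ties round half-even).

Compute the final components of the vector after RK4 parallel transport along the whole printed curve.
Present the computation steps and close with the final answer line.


gamma'(tau) = (-1/4, 0); f(tau, V)^k = -Gamma^k_ij(gamma(tau)) gamma'^i(tau) V^j; h = 1/3; intermediate values shown to 6 dp
curve data and Christoffel symbols at the stage parameters:
  tau = 0.000000: gamma = (0.000000, -0.125000), gamma' = (-0.250000, 0.000000); Gamma_sss = -1.501328, Gamma_sst = 0.375332, Gamma_stt = -0.250221, Gamma_tss = -0.056654, Gamma_tst = 0.014163, Gamma_ttt = -0.009442
  tau = 0.166667: gamma = (-0.041667, -0.125000), gamma' = (-0.250000, 0.000000); Gamma_sss = -1.430214, Gamma_sst = 0.357554, Gamma_stt = -0.238369, Gamma_tss = -0.025091, Gamma_tst = 0.006273, Gamma_ttt = -0.004182
  tau = 0.333333: gamma = (-0.083333, -0.125000), gamma' = (-0.250000, 0.000000); Gamma_sss = -1.362811, Gamma_sst = 0.340703, Gamma_stt = -0.227135, Gamma_tss = 0.000000, Gamma_tst = 0.000000, Gamma_ttt = 0.000000
  tau = 0.500000: gamma = (-0.125000, -0.125000), gamma' = (-0.250000, 0.000000); Gamma_sss = -1.299459, Gamma_sst = 0.324865, Gamma_stt = -0.216576, Gamma_tss = 0.019992, Gamma_tst = -0.004998, Gamma_ttt = 0.003332
  tau = 0.666667: gamma = (-0.166667, -0.125000), gamma' = (-0.250000, 0.000000); Gamma_sss = -1.240217, Gamma_sst = 0.310054, Gamma_stt = -0.206703, Gamma_tss = 0.035948, Gamma_tst = -0.008987, Gamma_ttt = 0.005991
  tau = 0.833333: gamma = (-0.208333, -0.125000), gamma' = (-0.250000, 0.000000); Gamma_sss = -1.184985, Gamma_sst = 0.296246, Gamma_stt = -0.197497, Gamma_tss = 0.048698, Gamma_tst = -0.012175, Gamma_ttt = 0.008116
  tau = 1.000000: gamma = (-0.250000, -0.125000), gamma' = (-0.250000, 0.000000); Gamma_sss = -1.133568, Gamma_sst = 0.283392, Gamma_stt = -0.188928, Gamma_tss = 0.058887, Gamma_tst = -0.014722, Gamma_ttt = 0.009814
step 0: V^s = -1.0000, V^t = -1.0000
step 1: k1 = (0.281499, 0.010623), k2 = (0.251548, 0.004413), k3 = (0.253241, 0.004443), k4 = (0.226893, 0.000000); V <- V + (h/6)(k1 + 2k2 + 2k3 + k4): V^s = -0.9157, V^t = -0.9984
step 2: k1 = (0.226929, 0.000000), k2 = (0.204093, -0.003140), k3 = (0.205287, -0.003158), k4 = (0.185217, -0.005369); V <- V + (h/6)(k1 + 2k2 + 2k3 + k4): V^s = -0.8473, V^t = -0.9994
step 3: k1 = (0.185235, -0.005369), k2 = (0.167774, -0.006895), k3 = (0.168617, -0.006929), k4 = (0.153215, -0.007959); V <- V + (h/6)(k1 + 2k2 + 2k3 + k4): V^s = -0.7911, V^t = -1.0017

Answer: V^s = -0.7911, V^t = -1.0017


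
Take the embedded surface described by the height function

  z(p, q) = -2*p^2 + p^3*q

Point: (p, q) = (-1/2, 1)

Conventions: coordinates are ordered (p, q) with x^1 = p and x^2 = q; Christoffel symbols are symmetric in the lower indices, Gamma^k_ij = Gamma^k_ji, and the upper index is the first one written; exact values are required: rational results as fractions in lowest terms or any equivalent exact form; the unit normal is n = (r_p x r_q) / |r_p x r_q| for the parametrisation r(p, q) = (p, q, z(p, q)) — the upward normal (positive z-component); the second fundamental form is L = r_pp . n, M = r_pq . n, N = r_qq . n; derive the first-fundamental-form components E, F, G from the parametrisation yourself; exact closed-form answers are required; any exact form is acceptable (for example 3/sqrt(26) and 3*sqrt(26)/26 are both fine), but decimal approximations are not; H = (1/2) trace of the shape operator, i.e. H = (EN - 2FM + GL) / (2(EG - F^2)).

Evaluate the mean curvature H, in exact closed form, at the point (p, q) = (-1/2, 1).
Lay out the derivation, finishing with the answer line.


z_p = 11/4, z_q = -1/8, z_pp = -7, z_pq = 3/4, z_qq = 0
E = 137/16, F = -11/32, G = 65/64; answer radicand W^2 = 549/64
unnormalised second-form numerators: l = -7, m = 3/4, n = 0; L = l/sqrt(549/64), and similarly M = m/sqrt(W^2), N = n/sqrt(W^2)
H = (E*n - 2*F*m + G*l) / (2*(EG - F^2)*sqrt(W^2)); E*n - 2*F*m + G*l = -211/32, EG - F^2 = 549/64, so H = (-211/549)/sqrt(549/64)

Answer: H = -1688*sqrt(61)/100467


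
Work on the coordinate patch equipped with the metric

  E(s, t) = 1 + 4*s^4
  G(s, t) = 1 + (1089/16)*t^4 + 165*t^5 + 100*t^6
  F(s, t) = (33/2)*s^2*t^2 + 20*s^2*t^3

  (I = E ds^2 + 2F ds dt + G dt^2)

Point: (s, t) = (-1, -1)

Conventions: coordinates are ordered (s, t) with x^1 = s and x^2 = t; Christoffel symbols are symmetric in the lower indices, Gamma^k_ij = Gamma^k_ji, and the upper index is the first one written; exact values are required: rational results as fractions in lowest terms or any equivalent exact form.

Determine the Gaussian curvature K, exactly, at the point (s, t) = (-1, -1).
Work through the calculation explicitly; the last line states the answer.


E = 5, F = -7/2, G = 65/16, EG - F^2 = 129/16 at the point
E_s = -16, E_t = 0, F_s = 7, F_t = 27, G_s = 0, G_t = -189/4
E_tt = 0, F_st = -54, G_ss = 0
Evaluate Brioschi's two determinant matrices M1, M2 and divide by (EG - F^2)^2.
M1 = [[-E_tt/2 + F_st - G_ss/2, E_s/2, F_s - E_t/2], [F_t - G_s/2, E, F], [G_t/2, F, G]] = [[-54, -8, 7], [27, 5, -7/2], [-189/8, -7/2, 65/16]]; det M1 = -54
M2 = [[0, E_t/2, G_s/2], [E_t/2, E, F], [G_s/2, F, G]] = [[0, 0, 0], [0, 5, -7/2], [0, -7/2, 65/16]]; det M2 = 0
det M1 - det M2 = -54; K = -54 / (129/16)^2 = -1536/1849

Answer: K = -1536/1849


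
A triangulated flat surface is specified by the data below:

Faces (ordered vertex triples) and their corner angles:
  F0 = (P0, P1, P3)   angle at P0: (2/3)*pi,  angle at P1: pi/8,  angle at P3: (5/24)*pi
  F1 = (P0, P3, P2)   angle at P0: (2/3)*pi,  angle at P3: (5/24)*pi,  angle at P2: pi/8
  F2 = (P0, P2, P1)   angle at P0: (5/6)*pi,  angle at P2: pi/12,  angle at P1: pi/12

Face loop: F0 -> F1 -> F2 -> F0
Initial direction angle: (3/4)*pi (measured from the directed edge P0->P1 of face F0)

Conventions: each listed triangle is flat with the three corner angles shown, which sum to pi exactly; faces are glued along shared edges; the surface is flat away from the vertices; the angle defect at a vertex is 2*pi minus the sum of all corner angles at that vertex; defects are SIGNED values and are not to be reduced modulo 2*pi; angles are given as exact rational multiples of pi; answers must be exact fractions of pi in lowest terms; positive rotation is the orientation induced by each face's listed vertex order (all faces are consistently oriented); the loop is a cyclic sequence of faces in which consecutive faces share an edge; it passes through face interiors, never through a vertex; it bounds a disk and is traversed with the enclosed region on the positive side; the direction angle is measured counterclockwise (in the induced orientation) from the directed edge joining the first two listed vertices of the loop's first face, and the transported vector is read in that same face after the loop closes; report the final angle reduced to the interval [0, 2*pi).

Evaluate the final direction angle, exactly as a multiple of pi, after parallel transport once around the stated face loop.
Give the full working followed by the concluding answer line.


enclosed vertex P0: corner angles sum to (13/6)*pi, defect = 2*pi - (13/6)*pi = -pi/6
holonomy = initial angle + sum of enclosed defects (mod 2*pi), positive in the induced orientation
final angle = (3/4)*pi - pi/6 = (7/12)*pi (mod 2*pi)

Answer: final direction angle = (7/12)*pi


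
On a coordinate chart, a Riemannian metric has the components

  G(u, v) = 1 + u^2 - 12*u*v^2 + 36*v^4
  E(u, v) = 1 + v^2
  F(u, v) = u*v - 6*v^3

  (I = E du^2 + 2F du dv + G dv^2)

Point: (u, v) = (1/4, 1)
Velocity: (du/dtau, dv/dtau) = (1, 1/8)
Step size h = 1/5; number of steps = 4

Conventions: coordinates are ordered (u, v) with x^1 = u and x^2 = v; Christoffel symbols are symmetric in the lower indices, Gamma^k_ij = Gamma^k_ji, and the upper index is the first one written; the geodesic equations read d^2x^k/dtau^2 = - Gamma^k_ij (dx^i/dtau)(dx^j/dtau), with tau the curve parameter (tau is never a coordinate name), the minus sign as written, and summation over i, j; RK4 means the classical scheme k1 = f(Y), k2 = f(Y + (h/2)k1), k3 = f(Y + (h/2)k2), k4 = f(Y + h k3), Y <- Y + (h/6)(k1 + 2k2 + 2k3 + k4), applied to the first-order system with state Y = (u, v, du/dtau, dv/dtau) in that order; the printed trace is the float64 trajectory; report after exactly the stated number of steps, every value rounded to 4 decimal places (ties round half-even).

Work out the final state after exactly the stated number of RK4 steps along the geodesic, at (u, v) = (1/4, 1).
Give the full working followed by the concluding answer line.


f(Y) = (du/dtau, dv/dtau, -Gamma^u_ij Y'^i Y'^j, -Gamma^v_ij Y'^i Y'^j) with the Gammas evaluated at the stage position; h = 0.200000; intermediate values shown to 6 dp
step 0: u = 0.2500, v = 1.0000, du/dtau = 1.0000, dv/dtau = 0.1250
step 1:
  k1: at (u, v) = (0.250000, 1.000000), (du/dtau, dv/dtau) = (1.000000, 0.125000); Gamma_uuu = 0.000000, Gamma_uuv = 0.028520, Gamma_uvv = -0.342246, Gamma_vuu = 0.000000, Gamma_vuv = -0.163993, Gamma_vvv = 1.967914; k1 = (1.000000, 0.125000, -0.001783, 0.010250)
  k2: at (u, v) = (0.350000, 1.012500), (du/dtau, dv/dtau) = (0.999822, 0.126025); Gamma_uuu = 0.000000, Gamma_uuv = 0.028380, Gamma_uvv = -0.344822, Gamma_vuu = 0.000000, Gamma_vuv = -0.162600, Gamma_vvv = 1.975595; k2 = (0.999822, 0.126025, -0.001675, 0.009599)
  k3: at (u, v) = (0.349982, 1.012602), (du/dtau, dv/dtau) = (0.999832, 0.125960); Gamma_uuu = 0.000000, Gamma_uuv = 0.028371, Gamma_uvv = -0.344748, Gamma_vuu = 0.000000, Gamma_vuv = -0.162568, Gamma_vvv = 1.975402; k3 = (0.999832, 0.125960, -0.001676, 0.009606)
  k4: at (u, v) = (0.449966, 1.025192), (du/dtau, dv/dtau) = (0.999665, 0.126921); Gamma_uuu = 0.000000, Gamma_uuv = 0.028207, Gamma_uvv = -0.347010, Gamma_vuu = 0.000000, Gamma_vuv = -0.161125, Gamma_vvv = 1.982203; k4 = (0.999665, 0.126921, -0.001568, 0.008955)
  Y <- Y + (h/6)(k1 + 2k2 + 2k3 + k4): u = 0.4500, v = 1.0252, du/dtau = 0.9997, dv/dtau = 0.1269
step 2:
  k1: at (u, v) = (0.449966, 1.025196), (du/dtau, dv/dtau) = (0.999665, 0.126920); Gamma_uuu = 0.000000, Gamma_uuv = 0.028207, Gamma_uvv = -0.347006, Gamma_vuu = 0.000000, Gamma_vuv = -0.161123, Gamma_vvv = 1.982195; k1 = (0.999665, 0.126920, -0.001568, 0.008955)
  k2: at (u, v) = (0.549932, 1.037888), (du/dtau, dv/dtau) = (0.999508, 0.127816); Gamma_uuu = 0.000000, Gamma_uuv = 0.028017, Gamma_uvv = -0.348943, Gamma_vuu = 0.000000, Gamma_vuv = -0.159627, Gamma_vvv = 1.988096; k2 = (0.999508, 0.127816, -0.001458, 0.008306)
  k3: at (u, v) = (0.549917, 1.037978), (du/dtau, dv/dtau) = (0.999519, 0.127751); Gamma_uuu = 0.000000, Gamma_uuv = 0.028009, Gamma_uvv = -0.348876, Gamma_vuu = 0.000000, Gamma_vuv = -0.159599, Gamma_vvv = 1.987920; k3 = (0.999519, 0.127751, -0.001459, 0.008315)
  k4: at (u, v) = (0.649870, 1.050747), (du/dtau, dv/dtau) = (0.999373, 0.128583); Gamma_uuu = 0.000000, Gamma_uuv = 0.027798, Gamma_uvv = -0.350505, Gamma_vuu = 0.000000, Gamma_vuv = -0.158060, Gamma_vvv = 1.992972; k4 = (0.999373, 0.128583, -0.001349, 0.007671)
  Y <- Y + (h/6)(k1 + 2k2 + 2k3 + k4): u = 0.6499, v = 1.0508, du/dtau = 0.9994, dv/dtau = 0.1286
step 3:
  k1: at (u, v) = (0.649869, 1.050751), (du/dtau, dv/dtau) = (0.999373, 0.128583); Gamma_uuu = 0.000000, Gamma_uuv = 0.027798, Gamma_uvv = -0.350502, Gamma_vuu = 0.000000, Gamma_vuv = -0.158059, Gamma_vvv = 1.992963; k1 = (0.999373, 0.128583, -0.001349, 0.007671)
  k2: at (u, v) = (0.749806, 1.063609), (du/dtau, dv/dtau) = (0.999238, 0.129350); Gamma_uuu = 0.000000, Gamma_uuv = 0.027565, Gamma_uvv = -0.351815, Gamma_vuu = 0.000000, Gamma_vuv = -0.156476, Gamma_vvv = 1.997148; k2 = (0.999238, 0.129350, -0.001239, 0.007034)
  k3: at (u, v) = (0.749793, 1.063686), (du/dtau, dv/dtau) = (0.999249, 0.129286); Gamma_uuu = 0.000000, Gamma_uuv = 0.027558, Gamma_uvv = -0.351755, Gamma_vuu = 0.000000, Gamma_vuv = -0.156452, Gamma_vvv = 1.996991; k3 = (0.999249, 0.129286, -0.001241, 0.007044)
  k4: at (u, v) = (0.849719, 1.076608), (du/dtau, dv/dtau) = (0.999125, 0.129992); Gamma_uuu = 0.000000, Gamma_uuv = 0.027306, Gamma_uvv = -0.352774, Gamma_vuu = 0.000000, Gamma_vuv = -0.154836, Gamma_vvv = 2.000367; k4 = (0.999125, 0.129992, -0.001132, 0.006418)
  Y <- Y + (h/6)(k1 + 2k2 + 2k3 + k4): u = 0.8497, v = 1.0766, du/dtau = 0.9991, dv/dtau = 0.1300
step 4:
  k1: at (u, v) = (0.849718, 1.076613), (du/dtau, dv/dtau) = (0.999125, 0.129991); Gamma_uuu = 0.000000, Gamma_uuv = 0.027306, Gamma_uvv = -0.352771, Gamma_vuu = 0.000000, Gamma_vuv = -0.154834, Gamma_vvv = 2.000358; k1 = (0.999125, 0.129991, -0.001132, 0.006418)
  k2: at (u, v) = (0.949630, 1.089612), (du/dtau, dv/dtau) = (0.999012, 0.130633); Gamma_uuu = 0.000000, Gamma_uuv = 0.027035, Gamma_uvv = -0.353488, Gamma_vuu = 0.000000, Gamma_vuv = -0.153182, Gamma_vvv = 2.002912; k2 = (0.999012, 0.130633, -0.001024, 0.005802)
  k3: at (u, v) = (0.949619, 1.089676), (du/dtau, dv/dtau) = (0.999023, 0.130571); Gamma_uuu = 0.000000, Gamma_uuv = 0.027029, Gamma_uvv = -0.353436, Gamma_vuu = 0.000000, Gamma_vuv = -0.153163, Gamma_vvv = 2.002777; k3 = (0.999023, 0.130571, -0.001026, 0.005813)
  k4: at (u, v) = (1.049523, 1.102727), (du/dtau, dv/dtau) = (0.998920, 0.131154); Gamma_uuu = 0.000000, Gamma_uuv = 0.026743, Gamma_uvv = -0.353876, Gamma_vuu = 0.000000, Gamma_vuv = -0.151486, Gamma_vvv = 2.004571; k4 = (0.998920, 0.131154, -0.000920, 0.005212)
  Y <- Y + (h/6)(k1 + 2k2 + 2k3 + k4): u = 1.0495, v = 1.1027, du/dtau = 0.9989, dv/dtau = 0.1312

Answer: u = 1.0495, v = 1.1027, du/dtau = 0.9989, dv/dtau = 0.1312


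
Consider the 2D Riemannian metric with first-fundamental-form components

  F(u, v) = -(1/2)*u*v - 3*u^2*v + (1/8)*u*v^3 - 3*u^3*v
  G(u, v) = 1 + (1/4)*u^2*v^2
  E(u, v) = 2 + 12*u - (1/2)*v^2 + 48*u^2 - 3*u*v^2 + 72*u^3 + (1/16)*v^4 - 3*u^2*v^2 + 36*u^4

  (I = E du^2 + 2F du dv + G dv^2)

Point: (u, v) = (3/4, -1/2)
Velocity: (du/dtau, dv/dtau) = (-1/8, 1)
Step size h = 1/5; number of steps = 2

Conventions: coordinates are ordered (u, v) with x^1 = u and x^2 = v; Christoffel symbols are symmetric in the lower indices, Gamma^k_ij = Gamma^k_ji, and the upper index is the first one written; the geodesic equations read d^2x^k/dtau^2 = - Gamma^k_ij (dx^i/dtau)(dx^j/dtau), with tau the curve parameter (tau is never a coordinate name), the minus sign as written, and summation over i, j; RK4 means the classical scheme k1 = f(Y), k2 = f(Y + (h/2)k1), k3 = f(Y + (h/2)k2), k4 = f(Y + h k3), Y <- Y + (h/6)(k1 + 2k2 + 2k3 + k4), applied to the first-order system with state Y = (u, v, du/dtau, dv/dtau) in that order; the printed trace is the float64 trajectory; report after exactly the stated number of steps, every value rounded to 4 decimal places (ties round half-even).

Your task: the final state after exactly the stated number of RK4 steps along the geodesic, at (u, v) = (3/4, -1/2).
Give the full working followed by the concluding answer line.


f(Y) = (du/dtau, dv/dtau, -Gamma^u_ij Y'^i Y'^j, -Gamma^v_ij Y'^i Y'^j) with the Gammas evaluated at the stage position; h = 0.200000; intermediate values shown to 6 dp
step 0: u = 0.7500, v = -0.5000, du/dtau = -0.1250, dv/dtau = 1.0000
step 1:
  k1: at (u, v) = (0.750000, -0.500000), (du/dtau, dv/dtau) = (-0.125000, 1.000000); Gamma_uuu = 1.679738, Gamma_uuv = 0.027996, Gamma_uvv = -0.041993, Gamma_vuu = 0.035739, Gamma_vuv = 0.000596, Gamma_vvv = -0.000893; k1 = (-0.125000, 1.000000, 0.022746, 0.000484)
  k2: at (u, v) = (0.737500, -0.400000), (du/dtau, dv/dtau) = (-0.122725, 1.000048); Gamma_uuu = 1.693933, Gamma_uuv = 0.022814, Gamma_uvv = -0.042063, Gamma_vuu = 0.028890, Gamma_vuv = 0.000389, Gamma_vvv = -0.000717; k2 = (-0.122725, 1.000048, 0.022154, 0.000378)
  k3: at (u, v) = (0.737727, -0.399995), (du/dtau, dv/dtau) = (-0.122785, 1.000038); Gamma_uuu = 1.693600, Gamma_uuv = 0.022805, Gamma_uvv = -0.042060, Gamma_vuu = 0.028882, Gamma_vuv = 0.000389, Gamma_vvv = -0.000717; k3 = (-0.122785, 1.000038, 0.022131, 0.000377)
  k4: at (u, v) = (0.725443, -0.299992), (du/dtau, dv/dtau) = (-0.120574, 1.000075); Gamma_uuu = 1.708534, Gamma_uuv = 0.017427, Gamma_uvv = -0.042143, Gamma_vuu = 0.021904, Gamma_vuv = 0.000223, Gamma_vvv = -0.000540; k4 = (-0.120574, 1.000075, 0.021513, 0.000276)
  Y <- Y + (h/6)(k1 + 2k2 + 2k3 + k4): u = 0.7254, v = -0.3000, du/dtau = -0.1206, dv/dtau = 1.0001
step 2:
  k1: at (u, v) = (0.725447, -0.299992), (du/dtau, dv/dtau) = (-0.120572, 1.000076); Gamma_uuu = 1.708529, Gamma_uuv = 0.017427, Gamma_uvv = -0.042143, Gamma_vuu = 0.021903, Gamma_vuv = 0.000223, Gamma_vvv = -0.000540; k1 = (-0.120572, 1.000076, 0.021514, 0.000276)
  k2: at (u, v) = (0.713390, -0.199984), (du/dtau, dv/dtau) = (-0.118421, 1.000103); Gamma_uuu = 1.724252, Gamma_uuv = 0.011841, Gamma_uvv = -0.042239, Gamma_vuu = 0.014776, Gamma_vuv = 0.000101, Gamma_vvv = -0.000362; k2 = (-0.118421, 1.000103, 0.020873, 0.000179)
  k3: at (u, v) = (0.713605, -0.199981), (du/dtau, dv/dtau) = (-0.118485, 1.000094); Gamma_uuu = 1.723927, Gamma_uuv = 0.011836, Gamma_uvv = -0.042237, Gamma_vuu = 0.014772, Gamma_vuv = 0.000101, Gamma_vvv = -0.000362; k3 = (-0.118485, 1.000094, 0.020848, 0.000179)
  k4: at (u, v) = (0.701750, -0.099973), (du/dtau, dv/dtau) = (-0.116403, 1.000111); Gamma_uuu = 1.740536, Gamma_uuv = 0.006033, Gamma_uvv = -0.042349, Gamma_vuu = 0.007480, Gamma_vuv = 0.000026, Gamma_vvv = -0.000182; k4 = (-0.116403, 1.000111, 0.020179, 0.000087)
  Y <- Y + (h/6)(k1 + 2k2 + 2k3 + k4): u = 0.7018, v = -0.1000, du/dtau = -0.1164, dv/dtau = 1.0001

Answer: u = 0.7018, v = -0.1000, du/dtau = -0.1164, dv/dtau = 1.0001


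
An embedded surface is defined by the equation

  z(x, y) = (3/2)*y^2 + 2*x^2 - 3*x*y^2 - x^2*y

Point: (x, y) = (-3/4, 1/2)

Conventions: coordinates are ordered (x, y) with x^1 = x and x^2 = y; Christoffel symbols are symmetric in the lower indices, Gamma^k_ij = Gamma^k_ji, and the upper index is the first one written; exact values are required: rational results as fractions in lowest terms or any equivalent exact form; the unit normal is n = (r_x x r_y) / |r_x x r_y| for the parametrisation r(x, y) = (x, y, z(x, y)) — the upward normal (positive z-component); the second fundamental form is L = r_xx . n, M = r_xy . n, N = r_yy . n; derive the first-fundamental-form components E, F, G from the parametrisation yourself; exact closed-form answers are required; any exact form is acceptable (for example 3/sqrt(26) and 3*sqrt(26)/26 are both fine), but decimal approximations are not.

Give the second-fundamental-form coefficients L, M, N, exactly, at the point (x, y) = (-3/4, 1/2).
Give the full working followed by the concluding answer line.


z_x = -3, z_y = 51/16, z_xx = 3, z_xy = -3/2, z_yy = 15/2
E = 10, F = -153/16, G = 2857/256; answer radicand W^2 = 5161/256
unnormalised second-form numerators: l = 3, m = -3/2, n = 15/2; L = l/sqrt(5161/256), and similarly M = m/sqrt(W^2), N = n/sqrt(W^2)

Answer: L = 48*sqrt(5161)/5161, M = -24*sqrt(5161)/5161, N = 120*sqrt(5161)/5161


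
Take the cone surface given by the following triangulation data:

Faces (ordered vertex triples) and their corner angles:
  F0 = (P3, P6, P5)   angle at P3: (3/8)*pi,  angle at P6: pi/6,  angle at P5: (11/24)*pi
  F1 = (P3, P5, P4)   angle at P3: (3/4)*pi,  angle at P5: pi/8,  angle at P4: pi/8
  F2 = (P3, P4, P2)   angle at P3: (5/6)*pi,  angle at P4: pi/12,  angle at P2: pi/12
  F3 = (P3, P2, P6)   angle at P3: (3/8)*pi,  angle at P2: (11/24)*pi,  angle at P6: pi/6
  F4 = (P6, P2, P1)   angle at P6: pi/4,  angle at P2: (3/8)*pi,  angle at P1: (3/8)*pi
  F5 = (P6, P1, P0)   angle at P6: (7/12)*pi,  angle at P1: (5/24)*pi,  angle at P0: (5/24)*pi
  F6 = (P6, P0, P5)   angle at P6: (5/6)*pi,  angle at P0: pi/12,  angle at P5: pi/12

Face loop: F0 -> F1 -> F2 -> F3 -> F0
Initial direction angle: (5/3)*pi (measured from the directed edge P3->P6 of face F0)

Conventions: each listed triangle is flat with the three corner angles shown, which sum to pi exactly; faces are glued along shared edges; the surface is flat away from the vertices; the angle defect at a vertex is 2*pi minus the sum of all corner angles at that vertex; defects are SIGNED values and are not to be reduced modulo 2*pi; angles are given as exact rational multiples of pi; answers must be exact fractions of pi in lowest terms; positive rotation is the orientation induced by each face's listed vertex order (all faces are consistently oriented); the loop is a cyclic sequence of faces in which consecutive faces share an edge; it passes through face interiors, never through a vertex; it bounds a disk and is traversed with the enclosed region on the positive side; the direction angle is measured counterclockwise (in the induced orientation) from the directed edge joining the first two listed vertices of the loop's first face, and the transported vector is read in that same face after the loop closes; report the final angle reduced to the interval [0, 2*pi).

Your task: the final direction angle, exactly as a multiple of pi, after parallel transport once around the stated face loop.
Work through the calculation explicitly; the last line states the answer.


enclosed vertex P3: corner angles sum to (7/3)*pi, defect = 2*pi - (7/3)*pi = -pi/3
holonomy = initial angle + sum of enclosed defects (mod 2*pi), positive in the induced orientation
final angle = (5/3)*pi - pi/3 = (4/3)*pi (mod 2*pi)

Answer: final direction angle = (4/3)*pi
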